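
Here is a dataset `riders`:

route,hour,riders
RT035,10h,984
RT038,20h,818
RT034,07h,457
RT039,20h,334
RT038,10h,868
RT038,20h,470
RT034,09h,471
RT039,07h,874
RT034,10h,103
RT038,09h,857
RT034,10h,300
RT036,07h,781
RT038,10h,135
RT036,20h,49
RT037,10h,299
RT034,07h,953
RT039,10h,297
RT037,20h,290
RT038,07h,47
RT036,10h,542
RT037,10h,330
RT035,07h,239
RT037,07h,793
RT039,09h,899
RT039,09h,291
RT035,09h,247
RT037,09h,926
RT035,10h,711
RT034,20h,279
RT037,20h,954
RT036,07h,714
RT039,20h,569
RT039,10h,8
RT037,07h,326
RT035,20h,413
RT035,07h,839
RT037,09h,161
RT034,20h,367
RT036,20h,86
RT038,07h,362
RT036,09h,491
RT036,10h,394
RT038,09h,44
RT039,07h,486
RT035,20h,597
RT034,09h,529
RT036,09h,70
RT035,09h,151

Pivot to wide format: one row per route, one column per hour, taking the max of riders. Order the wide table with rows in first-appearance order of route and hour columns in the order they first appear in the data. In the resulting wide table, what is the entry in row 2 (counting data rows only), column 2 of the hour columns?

818

With rows in first-appearance order of route, row 2 is route=RT038. hour columns in first-appearance order: 10h, 20h, 07h, 09h; column 2 is 20h.
Long rows with route=RT038, hour=20h: max(818, 470) = 818.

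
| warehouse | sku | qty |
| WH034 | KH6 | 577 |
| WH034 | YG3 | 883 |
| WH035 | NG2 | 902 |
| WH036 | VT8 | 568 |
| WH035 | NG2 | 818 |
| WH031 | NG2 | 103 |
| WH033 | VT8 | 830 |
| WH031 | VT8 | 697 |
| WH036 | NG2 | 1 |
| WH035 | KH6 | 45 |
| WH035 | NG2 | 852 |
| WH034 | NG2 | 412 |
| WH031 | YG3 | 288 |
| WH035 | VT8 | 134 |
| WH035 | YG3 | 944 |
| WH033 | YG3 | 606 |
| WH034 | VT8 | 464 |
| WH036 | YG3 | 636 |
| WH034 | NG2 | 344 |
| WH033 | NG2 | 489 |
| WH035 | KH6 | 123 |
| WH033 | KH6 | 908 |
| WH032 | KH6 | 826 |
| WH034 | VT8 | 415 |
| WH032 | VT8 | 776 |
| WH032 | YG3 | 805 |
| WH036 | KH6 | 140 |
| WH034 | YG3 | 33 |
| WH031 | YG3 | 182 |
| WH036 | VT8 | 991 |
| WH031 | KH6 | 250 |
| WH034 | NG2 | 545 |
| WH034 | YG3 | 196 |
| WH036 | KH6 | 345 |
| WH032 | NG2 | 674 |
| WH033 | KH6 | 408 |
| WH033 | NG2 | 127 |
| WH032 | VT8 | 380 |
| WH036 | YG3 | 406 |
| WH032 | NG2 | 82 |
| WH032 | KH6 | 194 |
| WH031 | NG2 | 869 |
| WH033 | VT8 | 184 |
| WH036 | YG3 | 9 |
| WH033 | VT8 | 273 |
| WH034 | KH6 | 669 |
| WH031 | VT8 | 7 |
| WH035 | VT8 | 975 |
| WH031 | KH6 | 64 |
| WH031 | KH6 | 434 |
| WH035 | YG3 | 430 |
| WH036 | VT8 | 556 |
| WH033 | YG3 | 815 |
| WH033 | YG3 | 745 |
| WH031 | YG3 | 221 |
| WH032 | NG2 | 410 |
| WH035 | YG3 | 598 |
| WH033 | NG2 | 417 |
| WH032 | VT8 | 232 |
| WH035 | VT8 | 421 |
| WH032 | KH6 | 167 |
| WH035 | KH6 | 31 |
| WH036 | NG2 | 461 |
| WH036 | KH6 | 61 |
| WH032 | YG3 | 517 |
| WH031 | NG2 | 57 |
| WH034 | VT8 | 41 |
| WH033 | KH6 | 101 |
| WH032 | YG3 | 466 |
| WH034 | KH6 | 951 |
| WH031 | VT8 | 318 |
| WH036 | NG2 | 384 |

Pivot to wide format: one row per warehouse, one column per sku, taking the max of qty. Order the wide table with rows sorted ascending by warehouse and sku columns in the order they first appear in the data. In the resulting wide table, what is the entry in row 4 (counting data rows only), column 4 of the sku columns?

With rows sorted ascending by warehouse, row 4 is warehouse=WH034. sku columns in first-appearance order: KH6, YG3, NG2, VT8; column 4 is VT8.
Long rows with warehouse=WH034, sku=VT8: max(464, 415, 41) = 464.

464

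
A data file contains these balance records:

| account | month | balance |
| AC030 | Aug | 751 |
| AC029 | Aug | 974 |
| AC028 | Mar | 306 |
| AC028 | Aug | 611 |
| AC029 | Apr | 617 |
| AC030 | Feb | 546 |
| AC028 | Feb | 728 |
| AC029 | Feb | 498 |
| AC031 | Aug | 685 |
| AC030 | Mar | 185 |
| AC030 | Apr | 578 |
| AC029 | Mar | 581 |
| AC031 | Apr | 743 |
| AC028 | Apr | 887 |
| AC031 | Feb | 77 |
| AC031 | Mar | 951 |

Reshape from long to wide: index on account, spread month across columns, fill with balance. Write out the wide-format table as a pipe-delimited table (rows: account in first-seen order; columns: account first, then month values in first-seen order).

Columns: account plus the 4 distinct month values (Aug, Mar, Apr, Feb).
For example, row AC030 column Aug takes balance=751 from the long row (AC030, Aug).

| account | Aug | Mar | Apr | Feb |
| AC030 | 751 | 185 | 578 | 546 |
| AC029 | 974 | 581 | 617 | 498 |
| AC028 | 611 | 306 | 887 | 728 |
| AC031 | 685 | 951 | 743 | 77 |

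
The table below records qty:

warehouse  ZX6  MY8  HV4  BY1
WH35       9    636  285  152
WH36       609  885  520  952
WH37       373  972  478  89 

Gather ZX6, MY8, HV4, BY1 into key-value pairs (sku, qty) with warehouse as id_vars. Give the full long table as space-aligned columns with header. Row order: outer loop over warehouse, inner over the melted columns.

Each (warehouse, column) pair becomes one row: 3 × 4 = 12 rows.
For example, (WH35, ZX6) → qty=9.

warehouse  sku  qty
WH35       ZX6  9  
WH35       MY8  636
WH35       HV4  285
WH35       BY1  152
WH36       ZX6  609
WH36       MY8  885
WH36       HV4  520
WH36       BY1  952
WH37       ZX6  373
WH37       MY8  972
WH37       HV4  478
WH37       BY1  89 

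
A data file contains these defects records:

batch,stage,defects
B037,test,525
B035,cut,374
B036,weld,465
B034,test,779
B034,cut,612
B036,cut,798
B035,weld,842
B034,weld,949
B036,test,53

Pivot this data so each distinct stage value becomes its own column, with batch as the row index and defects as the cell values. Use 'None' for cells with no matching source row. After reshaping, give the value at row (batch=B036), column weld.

465

The long row with batch=B036, stage=weld has defects=465.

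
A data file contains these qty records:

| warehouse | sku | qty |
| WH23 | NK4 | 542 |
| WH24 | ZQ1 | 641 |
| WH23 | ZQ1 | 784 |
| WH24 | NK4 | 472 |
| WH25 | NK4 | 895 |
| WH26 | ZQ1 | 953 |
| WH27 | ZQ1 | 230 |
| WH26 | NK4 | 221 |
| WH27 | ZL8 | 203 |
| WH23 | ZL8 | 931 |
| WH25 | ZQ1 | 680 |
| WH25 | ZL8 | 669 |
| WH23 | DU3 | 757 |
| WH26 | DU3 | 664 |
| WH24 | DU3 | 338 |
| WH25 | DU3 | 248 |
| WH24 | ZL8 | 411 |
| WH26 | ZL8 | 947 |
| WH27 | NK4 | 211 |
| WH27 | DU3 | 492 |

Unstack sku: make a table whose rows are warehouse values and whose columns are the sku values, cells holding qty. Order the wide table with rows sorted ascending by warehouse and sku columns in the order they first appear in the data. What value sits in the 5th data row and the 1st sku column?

With rows sorted ascending by warehouse, row 5 is warehouse=WH27. sku columns in first-appearance order: NK4, ZQ1, ZL8, DU3; column 1 is NK4.
Long rows with warehouse=WH27, sku=NK4: qty = 211.

211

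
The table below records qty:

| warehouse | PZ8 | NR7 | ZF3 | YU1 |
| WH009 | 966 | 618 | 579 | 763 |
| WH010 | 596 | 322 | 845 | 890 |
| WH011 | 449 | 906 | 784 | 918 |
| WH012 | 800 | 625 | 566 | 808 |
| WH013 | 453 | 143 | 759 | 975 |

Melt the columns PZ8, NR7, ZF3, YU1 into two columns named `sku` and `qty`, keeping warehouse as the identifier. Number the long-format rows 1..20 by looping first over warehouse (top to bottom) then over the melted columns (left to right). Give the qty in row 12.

20 rows total (5 × 4). Row 12: index ⌊(12-1)/4⌋ = 2 into warehouse → WH011; (12-1) mod 4 = 3 into the melted columns → YU1.
So row 12 is (WH011, YU1, 918); qty = 918.

918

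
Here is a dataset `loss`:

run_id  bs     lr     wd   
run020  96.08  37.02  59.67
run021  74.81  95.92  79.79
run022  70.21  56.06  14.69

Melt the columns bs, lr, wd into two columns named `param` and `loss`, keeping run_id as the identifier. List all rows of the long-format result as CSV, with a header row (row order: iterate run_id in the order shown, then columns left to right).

run_id,param,loss
run020,bs,96.08
run020,lr,37.02
run020,wd,59.67
run021,bs,74.81
run021,lr,95.92
run021,wd,79.79
run022,bs,70.21
run022,lr,56.06
run022,wd,14.69

Each (run_id, column) pair becomes one row: 3 × 3 = 9 rows.
For example, (run020, bs) → loss=96.08.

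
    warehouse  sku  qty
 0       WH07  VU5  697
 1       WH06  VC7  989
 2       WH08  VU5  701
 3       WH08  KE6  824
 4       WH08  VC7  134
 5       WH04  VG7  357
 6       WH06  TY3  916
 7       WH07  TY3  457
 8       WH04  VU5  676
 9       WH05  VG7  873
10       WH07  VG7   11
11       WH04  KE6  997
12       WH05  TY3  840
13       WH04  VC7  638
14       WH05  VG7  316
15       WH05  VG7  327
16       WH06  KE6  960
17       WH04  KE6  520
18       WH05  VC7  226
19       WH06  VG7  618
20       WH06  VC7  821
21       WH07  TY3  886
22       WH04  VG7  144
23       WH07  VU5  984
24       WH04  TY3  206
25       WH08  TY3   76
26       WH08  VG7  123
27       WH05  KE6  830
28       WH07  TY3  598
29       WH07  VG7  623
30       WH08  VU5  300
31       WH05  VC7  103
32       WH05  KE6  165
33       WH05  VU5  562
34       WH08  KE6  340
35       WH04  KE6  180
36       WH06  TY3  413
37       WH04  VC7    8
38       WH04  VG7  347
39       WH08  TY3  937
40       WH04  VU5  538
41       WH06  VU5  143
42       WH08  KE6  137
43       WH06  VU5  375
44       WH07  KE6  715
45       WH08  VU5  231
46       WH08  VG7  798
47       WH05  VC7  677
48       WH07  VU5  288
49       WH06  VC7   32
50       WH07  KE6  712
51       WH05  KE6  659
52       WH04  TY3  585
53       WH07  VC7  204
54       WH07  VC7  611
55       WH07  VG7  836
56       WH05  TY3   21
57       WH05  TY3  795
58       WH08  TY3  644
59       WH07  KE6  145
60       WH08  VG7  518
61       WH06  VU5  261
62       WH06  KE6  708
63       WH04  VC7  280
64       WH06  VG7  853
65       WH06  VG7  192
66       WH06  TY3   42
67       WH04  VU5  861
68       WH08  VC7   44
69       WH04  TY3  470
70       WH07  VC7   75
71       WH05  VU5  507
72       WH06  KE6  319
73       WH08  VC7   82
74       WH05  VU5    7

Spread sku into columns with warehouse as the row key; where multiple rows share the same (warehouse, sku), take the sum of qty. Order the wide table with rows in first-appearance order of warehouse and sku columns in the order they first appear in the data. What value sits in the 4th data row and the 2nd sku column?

926

With rows in first-appearance order of warehouse, row 4 is warehouse=WH04. sku columns in first-appearance order: VU5, VC7, KE6, VG7, TY3; column 2 is VC7.
Long rows with warehouse=WH04, sku=VC7: 638 + 8 + 280 = 926.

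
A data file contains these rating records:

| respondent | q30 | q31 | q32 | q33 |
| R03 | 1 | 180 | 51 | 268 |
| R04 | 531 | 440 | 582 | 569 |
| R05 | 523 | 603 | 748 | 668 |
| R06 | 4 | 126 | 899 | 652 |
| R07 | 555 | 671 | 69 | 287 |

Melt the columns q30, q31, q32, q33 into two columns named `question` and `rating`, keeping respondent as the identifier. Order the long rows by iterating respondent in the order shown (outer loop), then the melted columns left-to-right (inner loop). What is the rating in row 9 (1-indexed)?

523

20 rows total (5 × 4). Row 9: index ⌊(9-1)/4⌋ = 2 into respondent → R05; (9-1) mod 4 = 0 into the melted columns → q30.
So row 9 is (R05, q30, 523); rating = 523.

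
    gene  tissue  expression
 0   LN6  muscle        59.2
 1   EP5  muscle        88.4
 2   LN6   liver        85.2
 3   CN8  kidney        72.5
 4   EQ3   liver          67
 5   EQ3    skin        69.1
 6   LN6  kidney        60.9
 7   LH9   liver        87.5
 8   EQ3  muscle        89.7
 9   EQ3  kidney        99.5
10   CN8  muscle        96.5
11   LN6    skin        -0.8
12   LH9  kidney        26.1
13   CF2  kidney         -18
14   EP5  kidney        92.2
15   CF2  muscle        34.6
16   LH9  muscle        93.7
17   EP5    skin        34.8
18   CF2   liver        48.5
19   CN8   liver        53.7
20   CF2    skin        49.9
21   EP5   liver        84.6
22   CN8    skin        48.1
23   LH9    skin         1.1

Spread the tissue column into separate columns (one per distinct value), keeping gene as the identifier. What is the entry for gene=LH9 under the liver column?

Wide layout: rows indexed by gene, columns are the 4 distinct tissue values (muscle, liver, kidney, skin).
Cell (gene=LH9, tissue=liver) draws from the long row where gene=LH9 and tissue=liver, which has expression=87.5.

87.5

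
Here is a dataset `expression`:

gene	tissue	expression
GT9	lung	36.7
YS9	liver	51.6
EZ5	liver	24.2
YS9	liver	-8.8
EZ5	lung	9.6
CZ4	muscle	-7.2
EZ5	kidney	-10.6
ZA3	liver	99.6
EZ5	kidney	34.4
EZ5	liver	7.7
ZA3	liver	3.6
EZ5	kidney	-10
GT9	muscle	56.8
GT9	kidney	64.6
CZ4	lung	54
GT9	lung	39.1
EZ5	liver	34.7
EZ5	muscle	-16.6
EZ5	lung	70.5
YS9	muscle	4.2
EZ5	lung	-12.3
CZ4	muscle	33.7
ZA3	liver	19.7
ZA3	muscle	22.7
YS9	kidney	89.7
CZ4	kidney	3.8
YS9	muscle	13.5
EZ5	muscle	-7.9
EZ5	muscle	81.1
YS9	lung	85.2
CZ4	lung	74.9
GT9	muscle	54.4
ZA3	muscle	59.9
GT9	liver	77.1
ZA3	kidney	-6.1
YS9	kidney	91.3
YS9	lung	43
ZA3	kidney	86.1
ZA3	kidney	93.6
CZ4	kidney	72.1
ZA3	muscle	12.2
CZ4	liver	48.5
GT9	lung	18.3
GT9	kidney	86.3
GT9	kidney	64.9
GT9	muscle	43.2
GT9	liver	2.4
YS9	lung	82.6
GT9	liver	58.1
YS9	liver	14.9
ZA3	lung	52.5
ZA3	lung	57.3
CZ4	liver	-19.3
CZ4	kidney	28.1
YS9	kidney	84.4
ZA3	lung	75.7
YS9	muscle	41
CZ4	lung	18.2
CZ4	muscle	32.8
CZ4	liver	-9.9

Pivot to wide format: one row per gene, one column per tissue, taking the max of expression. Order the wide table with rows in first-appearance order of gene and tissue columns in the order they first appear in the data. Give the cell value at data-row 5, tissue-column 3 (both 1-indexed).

With rows in first-appearance order of gene, row 5 is gene=ZA3. tissue columns in first-appearance order: lung, liver, muscle, kidney; column 3 is muscle.
Long rows with gene=ZA3, tissue=muscle: max(22.7, 59.9, 12.2) = 59.9.

59.9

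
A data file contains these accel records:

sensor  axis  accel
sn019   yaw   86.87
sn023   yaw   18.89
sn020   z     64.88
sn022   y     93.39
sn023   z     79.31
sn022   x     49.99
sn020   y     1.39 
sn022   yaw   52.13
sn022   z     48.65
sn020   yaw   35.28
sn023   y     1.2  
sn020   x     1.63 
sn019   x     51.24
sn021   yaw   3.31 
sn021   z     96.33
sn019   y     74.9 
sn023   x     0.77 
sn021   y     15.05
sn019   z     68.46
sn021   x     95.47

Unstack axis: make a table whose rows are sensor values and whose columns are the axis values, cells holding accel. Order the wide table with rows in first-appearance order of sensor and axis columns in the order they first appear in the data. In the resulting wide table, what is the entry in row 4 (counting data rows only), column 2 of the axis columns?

48.65

With rows in first-appearance order of sensor, row 4 is sensor=sn022. axis columns in first-appearance order: yaw, z, y, x; column 2 is z.
Long rows with sensor=sn022, axis=z: accel = 48.65.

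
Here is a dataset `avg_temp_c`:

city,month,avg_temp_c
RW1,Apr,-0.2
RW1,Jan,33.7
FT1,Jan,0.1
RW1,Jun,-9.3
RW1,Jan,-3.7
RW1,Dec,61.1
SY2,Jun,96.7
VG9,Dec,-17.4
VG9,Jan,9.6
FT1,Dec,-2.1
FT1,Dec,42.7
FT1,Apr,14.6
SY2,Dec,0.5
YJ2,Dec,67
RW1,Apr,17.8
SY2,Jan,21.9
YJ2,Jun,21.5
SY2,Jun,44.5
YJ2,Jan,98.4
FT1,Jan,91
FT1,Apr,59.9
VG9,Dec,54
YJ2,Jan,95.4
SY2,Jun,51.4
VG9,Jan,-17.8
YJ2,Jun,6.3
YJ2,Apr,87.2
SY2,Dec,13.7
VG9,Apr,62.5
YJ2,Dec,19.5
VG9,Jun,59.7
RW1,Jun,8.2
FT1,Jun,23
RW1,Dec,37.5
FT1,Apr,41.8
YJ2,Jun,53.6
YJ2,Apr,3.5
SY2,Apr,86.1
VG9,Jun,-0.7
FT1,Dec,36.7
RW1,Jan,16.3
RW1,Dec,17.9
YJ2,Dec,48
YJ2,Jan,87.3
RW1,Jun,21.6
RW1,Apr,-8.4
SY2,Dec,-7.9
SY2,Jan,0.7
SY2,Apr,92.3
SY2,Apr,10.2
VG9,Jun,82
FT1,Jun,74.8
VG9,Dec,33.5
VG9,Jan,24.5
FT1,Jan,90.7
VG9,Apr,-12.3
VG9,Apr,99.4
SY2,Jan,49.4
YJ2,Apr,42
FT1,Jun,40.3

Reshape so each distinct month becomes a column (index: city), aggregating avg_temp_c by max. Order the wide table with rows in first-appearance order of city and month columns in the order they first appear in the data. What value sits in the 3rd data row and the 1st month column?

92.3

With rows in first-appearance order of city, row 3 is city=SY2. month columns in first-appearance order: Apr, Jan, Jun, Dec; column 1 is Apr.
Long rows with city=SY2, month=Apr: max(86.1, 92.3, 10.2) = 92.3.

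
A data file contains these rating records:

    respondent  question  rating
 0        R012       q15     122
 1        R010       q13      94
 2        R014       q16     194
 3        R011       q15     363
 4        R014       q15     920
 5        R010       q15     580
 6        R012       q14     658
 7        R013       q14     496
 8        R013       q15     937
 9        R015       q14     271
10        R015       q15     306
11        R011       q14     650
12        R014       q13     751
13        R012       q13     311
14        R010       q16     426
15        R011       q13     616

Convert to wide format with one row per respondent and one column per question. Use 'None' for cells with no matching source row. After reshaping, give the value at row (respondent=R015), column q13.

None

No long-format row has respondent=R015 and question=q13, so the cell is None.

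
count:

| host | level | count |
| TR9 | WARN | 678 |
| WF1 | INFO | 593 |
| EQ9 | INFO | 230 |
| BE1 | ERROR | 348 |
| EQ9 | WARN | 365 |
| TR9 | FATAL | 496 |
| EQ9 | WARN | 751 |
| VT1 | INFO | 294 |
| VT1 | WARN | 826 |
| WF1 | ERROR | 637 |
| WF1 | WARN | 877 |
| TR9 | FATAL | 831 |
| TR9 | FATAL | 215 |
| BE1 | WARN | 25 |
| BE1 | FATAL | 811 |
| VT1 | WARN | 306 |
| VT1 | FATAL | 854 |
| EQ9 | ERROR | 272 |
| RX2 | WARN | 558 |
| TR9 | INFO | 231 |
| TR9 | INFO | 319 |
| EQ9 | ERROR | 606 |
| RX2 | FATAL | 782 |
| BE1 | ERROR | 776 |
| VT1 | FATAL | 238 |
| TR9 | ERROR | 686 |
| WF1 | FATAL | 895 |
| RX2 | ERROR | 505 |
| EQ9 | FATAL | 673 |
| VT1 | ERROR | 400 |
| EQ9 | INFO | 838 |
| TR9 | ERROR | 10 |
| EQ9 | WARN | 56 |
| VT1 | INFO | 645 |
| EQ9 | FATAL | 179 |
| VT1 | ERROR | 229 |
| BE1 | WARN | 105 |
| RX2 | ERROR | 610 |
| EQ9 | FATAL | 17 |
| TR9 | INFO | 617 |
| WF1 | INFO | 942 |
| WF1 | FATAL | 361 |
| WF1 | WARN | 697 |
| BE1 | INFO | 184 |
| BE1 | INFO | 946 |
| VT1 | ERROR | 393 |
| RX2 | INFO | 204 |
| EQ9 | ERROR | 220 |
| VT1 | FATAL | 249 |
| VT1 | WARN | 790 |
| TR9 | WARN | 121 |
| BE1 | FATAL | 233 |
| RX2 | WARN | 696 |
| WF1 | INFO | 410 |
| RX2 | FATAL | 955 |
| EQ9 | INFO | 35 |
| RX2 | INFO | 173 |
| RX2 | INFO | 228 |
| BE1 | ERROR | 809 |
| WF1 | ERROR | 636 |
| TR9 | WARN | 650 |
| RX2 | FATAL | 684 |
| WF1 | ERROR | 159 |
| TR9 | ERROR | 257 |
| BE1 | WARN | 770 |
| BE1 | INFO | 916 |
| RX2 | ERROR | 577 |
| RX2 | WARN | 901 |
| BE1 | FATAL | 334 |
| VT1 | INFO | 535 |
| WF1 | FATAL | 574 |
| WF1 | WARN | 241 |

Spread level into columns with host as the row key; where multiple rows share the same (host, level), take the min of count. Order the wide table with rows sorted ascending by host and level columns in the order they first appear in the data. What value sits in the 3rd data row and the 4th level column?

684

With rows sorted ascending by host, row 3 is host=RX2. level columns in first-appearance order: WARN, INFO, ERROR, FATAL; column 4 is FATAL.
Long rows with host=RX2, level=FATAL: min(782, 955, 684) = 684.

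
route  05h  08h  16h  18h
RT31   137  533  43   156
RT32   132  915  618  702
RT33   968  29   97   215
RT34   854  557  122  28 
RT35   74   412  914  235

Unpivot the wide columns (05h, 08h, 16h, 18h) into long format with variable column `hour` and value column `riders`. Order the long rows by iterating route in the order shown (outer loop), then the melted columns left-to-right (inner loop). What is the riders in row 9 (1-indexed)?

968

20 rows total (5 × 4). Row 9: index ⌊(9-1)/4⌋ = 2 into route → RT33; (9-1) mod 4 = 0 into the melted columns → 05h.
So row 9 is (RT33, 05h, 968); riders = 968.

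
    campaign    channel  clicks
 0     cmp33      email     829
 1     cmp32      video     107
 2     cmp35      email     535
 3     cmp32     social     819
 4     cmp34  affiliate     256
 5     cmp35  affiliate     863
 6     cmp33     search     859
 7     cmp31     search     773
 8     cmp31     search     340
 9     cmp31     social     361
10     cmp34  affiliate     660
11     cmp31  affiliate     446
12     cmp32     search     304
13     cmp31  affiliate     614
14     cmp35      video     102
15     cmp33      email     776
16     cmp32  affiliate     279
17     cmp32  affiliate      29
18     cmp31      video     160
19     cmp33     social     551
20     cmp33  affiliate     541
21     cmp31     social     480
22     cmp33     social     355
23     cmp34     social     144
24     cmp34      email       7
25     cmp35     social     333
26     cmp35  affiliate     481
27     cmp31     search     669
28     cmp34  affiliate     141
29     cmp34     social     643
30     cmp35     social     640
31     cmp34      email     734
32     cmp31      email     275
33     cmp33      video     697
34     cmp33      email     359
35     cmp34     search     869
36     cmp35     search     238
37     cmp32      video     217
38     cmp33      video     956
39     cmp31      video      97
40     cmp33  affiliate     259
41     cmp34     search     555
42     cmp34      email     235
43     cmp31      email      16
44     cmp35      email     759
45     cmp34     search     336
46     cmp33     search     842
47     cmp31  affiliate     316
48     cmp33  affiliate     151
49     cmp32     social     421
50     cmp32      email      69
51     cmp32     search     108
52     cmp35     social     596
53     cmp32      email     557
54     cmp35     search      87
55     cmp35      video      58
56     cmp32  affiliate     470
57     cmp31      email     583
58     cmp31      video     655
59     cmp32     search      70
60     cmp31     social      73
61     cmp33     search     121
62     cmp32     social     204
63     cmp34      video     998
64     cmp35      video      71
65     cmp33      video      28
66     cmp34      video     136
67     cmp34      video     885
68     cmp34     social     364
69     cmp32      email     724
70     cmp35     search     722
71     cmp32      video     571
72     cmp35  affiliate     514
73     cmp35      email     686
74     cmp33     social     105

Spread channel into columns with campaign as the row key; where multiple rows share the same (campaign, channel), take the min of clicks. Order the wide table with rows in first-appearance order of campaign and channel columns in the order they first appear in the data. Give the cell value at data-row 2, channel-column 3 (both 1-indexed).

204

With rows in first-appearance order of campaign, row 2 is campaign=cmp32. channel columns in first-appearance order: email, video, social, affiliate, search; column 3 is social.
Long rows with campaign=cmp32, channel=social: min(819, 421, 204) = 204.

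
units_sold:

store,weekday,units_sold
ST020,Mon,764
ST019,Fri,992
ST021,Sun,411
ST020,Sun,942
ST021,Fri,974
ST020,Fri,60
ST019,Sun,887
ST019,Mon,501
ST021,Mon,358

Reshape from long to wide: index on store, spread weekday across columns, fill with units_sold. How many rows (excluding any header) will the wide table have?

3 distinct store values → 3 rows.

3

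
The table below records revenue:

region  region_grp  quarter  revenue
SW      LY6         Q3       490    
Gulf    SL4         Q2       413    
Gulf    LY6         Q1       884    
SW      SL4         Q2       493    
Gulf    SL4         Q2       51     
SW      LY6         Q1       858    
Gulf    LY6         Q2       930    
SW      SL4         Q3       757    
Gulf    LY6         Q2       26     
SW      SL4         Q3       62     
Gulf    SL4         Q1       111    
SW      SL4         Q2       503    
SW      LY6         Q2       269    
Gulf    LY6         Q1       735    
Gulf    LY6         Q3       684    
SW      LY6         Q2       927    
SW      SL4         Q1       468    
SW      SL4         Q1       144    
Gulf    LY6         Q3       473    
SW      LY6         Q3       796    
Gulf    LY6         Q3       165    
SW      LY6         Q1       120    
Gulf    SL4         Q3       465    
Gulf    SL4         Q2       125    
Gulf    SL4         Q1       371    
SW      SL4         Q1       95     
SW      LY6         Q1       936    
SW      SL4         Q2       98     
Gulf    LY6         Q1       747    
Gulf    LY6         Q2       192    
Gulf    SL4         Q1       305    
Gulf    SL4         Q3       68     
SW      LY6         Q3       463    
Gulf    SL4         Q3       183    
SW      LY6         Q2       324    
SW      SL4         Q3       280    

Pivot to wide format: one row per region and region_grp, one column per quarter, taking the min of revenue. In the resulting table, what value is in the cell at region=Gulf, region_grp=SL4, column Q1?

111

Rows with region=Gulf, region_grp=SL4 and quarter=Q1: revenue values are 111, 371, 305.
min(111, 371, 305) = 111.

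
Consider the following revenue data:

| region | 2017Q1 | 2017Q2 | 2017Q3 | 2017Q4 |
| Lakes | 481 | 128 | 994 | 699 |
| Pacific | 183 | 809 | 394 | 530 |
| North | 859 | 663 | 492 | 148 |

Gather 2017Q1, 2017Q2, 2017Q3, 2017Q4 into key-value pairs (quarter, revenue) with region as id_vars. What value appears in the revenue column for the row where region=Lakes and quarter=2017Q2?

128

Unpivoting turns each (region, wide-column) pair into one long row.
The wide cell at row Lakes, column 2017Q2 holds 128, so the long row (Lakes, 2017Q2) has revenue=128.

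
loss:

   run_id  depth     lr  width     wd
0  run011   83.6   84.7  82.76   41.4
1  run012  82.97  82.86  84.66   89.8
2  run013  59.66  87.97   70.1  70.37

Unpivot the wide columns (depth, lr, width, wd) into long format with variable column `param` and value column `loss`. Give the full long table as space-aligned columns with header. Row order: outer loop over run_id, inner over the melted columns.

Each (run_id, column) pair becomes one row: 3 × 4 = 12 rows.
For example, (run011, depth) → loss=83.6.

run_id  param  loss 
run011  depth  83.6 
run011  lr     84.7 
run011  width  82.76
run011  wd     41.4 
run012  depth  82.97
run012  lr     82.86
run012  width  84.66
run012  wd     89.8 
run013  depth  59.66
run013  lr     87.97
run013  width  70.1 
run013  wd     70.37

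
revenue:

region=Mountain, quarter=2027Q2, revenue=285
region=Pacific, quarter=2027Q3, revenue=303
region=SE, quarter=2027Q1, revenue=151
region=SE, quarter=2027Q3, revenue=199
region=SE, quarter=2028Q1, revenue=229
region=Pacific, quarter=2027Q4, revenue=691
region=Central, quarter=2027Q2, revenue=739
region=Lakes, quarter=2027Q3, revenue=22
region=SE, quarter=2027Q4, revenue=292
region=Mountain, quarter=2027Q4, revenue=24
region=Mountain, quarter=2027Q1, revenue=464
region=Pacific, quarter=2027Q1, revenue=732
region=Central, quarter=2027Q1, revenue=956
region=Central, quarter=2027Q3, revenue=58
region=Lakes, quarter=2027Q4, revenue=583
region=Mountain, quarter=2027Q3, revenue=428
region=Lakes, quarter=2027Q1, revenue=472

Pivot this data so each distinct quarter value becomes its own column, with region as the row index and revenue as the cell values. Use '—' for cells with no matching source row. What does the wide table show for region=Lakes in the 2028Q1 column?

—

No long-format row has region=Lakes and quarter=2028Q1, so the cell is —.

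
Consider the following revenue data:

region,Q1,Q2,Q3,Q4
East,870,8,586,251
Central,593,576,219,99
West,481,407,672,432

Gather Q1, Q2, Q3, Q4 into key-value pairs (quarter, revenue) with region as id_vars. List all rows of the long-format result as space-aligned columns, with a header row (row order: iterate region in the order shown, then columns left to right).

Each (region, column) pair becomes one row: 3 × 4 = 12 rows.
For example, (East, Q1) → revenue=870.

region   quarter  revenue
East     Q1       870    
East     Q2       8      
East     Q3       586    
East     Q4       251    
Central  Q1       593    
Central  Q2       576    
Central  Q3       219    
Central  Q4       99     
West     Q1       481    
West     Q2       407    
West     Q3       672    
West     Q4       432    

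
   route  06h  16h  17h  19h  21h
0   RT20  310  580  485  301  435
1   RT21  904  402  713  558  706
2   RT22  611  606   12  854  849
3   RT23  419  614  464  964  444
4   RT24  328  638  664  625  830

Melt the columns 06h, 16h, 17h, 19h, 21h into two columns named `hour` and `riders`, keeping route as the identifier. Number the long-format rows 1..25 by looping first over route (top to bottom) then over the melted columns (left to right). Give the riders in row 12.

606

25 rows total (5 × 5). Row 12: index ⌊(12-1)/5⌋ = 2 into route → RT22; (12-1) mod 5 = 1 into the melted columns → 16h.
So row 12 is (RT22, 16h, 606); riders = 606.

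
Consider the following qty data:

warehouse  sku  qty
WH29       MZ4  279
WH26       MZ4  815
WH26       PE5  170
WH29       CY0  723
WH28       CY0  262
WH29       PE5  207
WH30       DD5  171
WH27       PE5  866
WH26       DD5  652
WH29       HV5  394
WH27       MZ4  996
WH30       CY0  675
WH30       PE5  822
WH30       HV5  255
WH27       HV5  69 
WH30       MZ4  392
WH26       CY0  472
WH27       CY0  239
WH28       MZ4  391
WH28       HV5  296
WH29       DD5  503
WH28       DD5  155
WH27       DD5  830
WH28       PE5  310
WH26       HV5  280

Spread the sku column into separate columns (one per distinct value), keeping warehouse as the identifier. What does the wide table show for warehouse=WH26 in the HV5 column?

280

Wide layout: rows indexed by warehouse, columns are the 5 distinct sku values (MZ4, PE5, CY0, DD5, HV5).
Cell (warehouse=WH26, sku=HV5) draws from the long row where warehouse=WH26 and sku=HV5, which has qty=280.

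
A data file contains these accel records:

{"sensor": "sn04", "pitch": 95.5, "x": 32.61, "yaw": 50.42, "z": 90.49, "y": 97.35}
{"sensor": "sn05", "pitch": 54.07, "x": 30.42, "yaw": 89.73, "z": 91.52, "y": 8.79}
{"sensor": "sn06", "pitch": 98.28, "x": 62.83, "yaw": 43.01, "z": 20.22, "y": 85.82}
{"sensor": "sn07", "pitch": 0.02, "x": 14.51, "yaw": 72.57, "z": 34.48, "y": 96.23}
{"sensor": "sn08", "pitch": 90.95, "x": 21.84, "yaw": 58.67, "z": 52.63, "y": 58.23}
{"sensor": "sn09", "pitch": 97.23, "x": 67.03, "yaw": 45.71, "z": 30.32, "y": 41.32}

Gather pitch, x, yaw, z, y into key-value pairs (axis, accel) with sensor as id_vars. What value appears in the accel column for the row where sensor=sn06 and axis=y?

85.82

Unpivoting turns each (sensor, wide-column) pair into one long row.
The wide cell at row sn06, column y holds 85.82, so the long row (sn06, y) has accel=85.82.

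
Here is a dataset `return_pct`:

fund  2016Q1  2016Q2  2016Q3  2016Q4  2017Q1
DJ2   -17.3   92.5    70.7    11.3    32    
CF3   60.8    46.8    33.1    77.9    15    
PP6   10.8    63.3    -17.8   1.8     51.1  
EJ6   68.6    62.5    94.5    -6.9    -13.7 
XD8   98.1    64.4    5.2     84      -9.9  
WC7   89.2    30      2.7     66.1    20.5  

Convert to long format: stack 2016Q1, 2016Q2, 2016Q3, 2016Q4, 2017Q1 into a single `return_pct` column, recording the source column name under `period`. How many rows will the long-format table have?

6 fund values × 5 melted columns = 30 rows.

30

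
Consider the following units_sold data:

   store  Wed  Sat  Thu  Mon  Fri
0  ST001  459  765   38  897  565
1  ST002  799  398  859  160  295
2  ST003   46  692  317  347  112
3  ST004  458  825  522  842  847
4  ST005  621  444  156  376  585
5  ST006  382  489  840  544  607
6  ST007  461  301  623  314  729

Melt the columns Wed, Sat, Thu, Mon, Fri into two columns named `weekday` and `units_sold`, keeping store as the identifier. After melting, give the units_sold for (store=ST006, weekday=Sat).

489

Unpivoting turns each (store, wide-column) pair into one long row.
The wide cell at row ST006, column Sat holds 489, so the long row (ST006, Sat) has units_sold=489.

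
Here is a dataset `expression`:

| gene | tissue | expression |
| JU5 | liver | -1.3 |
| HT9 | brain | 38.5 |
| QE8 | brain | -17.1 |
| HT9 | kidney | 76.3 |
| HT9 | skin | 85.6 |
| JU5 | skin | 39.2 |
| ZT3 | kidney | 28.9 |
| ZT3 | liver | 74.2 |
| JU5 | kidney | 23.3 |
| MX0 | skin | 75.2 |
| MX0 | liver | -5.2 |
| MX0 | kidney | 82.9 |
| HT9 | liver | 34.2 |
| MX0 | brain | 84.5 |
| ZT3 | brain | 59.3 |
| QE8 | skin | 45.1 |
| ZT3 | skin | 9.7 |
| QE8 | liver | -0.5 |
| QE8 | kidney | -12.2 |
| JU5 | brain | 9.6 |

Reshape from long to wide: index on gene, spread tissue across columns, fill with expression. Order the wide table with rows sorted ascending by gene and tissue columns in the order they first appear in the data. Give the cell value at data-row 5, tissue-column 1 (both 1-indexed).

74.2

With rows sorted ascending by gene, row 5 is gene=ZT3. tissue columns in first-appearance order: liver, brain, kidney, skin; column 1 is liver.
Long rows with gene=ZT3, tissue=liver: expression = 74.2.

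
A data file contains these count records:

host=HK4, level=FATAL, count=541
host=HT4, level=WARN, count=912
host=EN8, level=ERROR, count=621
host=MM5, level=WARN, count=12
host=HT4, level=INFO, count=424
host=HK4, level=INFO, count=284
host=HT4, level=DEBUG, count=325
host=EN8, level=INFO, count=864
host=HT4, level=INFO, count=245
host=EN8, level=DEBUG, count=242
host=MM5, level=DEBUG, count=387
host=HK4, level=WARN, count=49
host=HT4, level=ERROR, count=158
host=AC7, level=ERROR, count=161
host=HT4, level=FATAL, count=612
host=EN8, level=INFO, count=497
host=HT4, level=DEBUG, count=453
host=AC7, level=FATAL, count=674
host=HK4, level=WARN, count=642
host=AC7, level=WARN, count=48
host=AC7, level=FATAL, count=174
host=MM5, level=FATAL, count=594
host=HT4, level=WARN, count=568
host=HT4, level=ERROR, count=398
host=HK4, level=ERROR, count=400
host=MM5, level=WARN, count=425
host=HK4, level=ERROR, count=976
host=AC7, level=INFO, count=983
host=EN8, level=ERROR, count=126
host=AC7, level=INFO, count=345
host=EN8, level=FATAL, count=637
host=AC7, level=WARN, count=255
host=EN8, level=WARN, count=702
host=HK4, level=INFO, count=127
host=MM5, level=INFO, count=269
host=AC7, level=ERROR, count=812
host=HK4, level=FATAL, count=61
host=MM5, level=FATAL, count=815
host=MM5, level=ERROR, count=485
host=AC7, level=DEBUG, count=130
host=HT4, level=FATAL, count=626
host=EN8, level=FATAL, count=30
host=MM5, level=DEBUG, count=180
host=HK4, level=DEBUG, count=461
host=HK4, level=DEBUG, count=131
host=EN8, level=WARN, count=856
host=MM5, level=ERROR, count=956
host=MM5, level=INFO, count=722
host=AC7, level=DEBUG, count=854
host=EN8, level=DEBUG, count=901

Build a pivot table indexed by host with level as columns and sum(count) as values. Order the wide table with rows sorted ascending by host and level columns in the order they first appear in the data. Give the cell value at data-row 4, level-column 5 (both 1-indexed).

778

With rows sorted ascending by host, row 4 is host=HT4. level columns in first-appearance order: FATAL, WARN, ERROR, INFO, DEBUG; column 5 is DEBUG.
Long rows with host=HT4, level=DEBUG: 325 + 453 = 778.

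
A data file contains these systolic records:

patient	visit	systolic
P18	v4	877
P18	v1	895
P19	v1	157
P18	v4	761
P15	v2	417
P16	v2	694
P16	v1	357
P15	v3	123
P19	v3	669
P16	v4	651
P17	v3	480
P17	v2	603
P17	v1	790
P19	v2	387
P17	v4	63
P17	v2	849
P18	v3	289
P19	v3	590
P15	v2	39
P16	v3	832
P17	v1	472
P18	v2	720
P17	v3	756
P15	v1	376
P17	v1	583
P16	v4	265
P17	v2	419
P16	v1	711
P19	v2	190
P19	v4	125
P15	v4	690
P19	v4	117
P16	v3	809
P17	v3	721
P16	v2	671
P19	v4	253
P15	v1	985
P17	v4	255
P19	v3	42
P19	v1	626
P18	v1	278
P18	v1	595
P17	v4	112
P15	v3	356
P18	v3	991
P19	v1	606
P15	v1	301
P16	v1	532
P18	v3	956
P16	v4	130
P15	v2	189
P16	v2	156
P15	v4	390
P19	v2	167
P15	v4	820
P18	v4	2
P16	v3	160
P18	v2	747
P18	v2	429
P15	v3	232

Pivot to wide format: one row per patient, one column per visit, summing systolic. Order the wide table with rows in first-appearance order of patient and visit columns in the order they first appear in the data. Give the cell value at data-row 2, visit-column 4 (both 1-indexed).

1301

With rows in first-appearance order of patient, row 2 is patient=P19. visit columns in first-appearance order: v4, v1, v2, v3; column 4 is v3.
Long rows with patient=P19, visit=v3: 669 + 590 + 42 = 1301.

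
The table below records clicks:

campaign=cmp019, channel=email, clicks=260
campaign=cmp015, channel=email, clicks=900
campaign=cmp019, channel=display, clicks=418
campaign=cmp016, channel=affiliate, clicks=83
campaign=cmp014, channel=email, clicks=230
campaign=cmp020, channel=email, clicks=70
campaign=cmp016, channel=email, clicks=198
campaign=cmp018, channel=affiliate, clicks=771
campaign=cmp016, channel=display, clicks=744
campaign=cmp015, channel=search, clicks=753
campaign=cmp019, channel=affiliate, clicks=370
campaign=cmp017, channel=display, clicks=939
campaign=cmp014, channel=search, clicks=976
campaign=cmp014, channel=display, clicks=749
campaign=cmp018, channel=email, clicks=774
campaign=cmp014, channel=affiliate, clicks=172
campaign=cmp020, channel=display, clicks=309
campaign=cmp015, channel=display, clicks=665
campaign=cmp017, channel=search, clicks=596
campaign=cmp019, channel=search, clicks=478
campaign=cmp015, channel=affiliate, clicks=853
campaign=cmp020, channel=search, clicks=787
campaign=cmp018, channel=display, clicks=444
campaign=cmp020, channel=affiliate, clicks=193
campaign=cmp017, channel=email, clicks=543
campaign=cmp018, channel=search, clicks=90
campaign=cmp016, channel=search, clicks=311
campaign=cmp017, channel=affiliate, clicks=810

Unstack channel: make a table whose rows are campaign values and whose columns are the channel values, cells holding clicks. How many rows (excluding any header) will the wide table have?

7 distinct campaign values → 7 rows.

7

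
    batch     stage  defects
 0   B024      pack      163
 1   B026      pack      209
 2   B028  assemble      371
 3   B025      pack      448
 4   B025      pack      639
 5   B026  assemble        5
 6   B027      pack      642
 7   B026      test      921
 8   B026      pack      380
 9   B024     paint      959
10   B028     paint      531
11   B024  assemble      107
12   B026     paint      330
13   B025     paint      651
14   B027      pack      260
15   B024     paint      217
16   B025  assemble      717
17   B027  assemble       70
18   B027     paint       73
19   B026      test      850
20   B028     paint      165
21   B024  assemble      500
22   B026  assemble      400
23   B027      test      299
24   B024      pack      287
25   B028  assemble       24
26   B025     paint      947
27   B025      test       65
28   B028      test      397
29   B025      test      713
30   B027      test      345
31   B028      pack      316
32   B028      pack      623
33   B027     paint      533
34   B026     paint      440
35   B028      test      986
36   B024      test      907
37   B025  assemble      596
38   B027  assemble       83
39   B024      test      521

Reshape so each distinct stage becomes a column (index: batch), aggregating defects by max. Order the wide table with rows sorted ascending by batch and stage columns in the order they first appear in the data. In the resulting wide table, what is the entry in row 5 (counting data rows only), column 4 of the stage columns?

531

With rows sorted ascending by batch, row 5 is batch=B028. stage columns in first-appearance order: pack, assemble, test, paint; column 4 is paint.
Long rows with batch=B028, stage=paint: max(531, 165) = 531.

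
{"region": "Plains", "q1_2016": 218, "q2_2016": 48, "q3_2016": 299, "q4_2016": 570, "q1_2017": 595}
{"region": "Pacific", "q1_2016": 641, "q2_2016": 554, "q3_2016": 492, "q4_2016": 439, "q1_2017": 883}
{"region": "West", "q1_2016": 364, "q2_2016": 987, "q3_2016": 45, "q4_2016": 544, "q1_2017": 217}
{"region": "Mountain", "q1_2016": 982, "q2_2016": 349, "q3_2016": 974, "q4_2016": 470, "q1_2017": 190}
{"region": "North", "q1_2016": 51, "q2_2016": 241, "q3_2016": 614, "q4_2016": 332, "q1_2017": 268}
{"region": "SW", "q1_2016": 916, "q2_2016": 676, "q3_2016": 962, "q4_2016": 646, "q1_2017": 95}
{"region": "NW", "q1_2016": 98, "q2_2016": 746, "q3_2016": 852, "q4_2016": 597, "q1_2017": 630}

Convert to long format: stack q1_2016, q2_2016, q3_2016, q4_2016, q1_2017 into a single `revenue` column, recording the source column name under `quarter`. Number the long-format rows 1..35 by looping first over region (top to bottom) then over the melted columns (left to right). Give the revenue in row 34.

35 rows total (7 × 5). Row 34: index ⌊(34-1)/5⌋ = 6 into region → NW; (34-1) mod 5 = 3 into the melted columns → q4_2016.
So row 34 is (NW, q4_2016, 597); revenue = 597.

597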